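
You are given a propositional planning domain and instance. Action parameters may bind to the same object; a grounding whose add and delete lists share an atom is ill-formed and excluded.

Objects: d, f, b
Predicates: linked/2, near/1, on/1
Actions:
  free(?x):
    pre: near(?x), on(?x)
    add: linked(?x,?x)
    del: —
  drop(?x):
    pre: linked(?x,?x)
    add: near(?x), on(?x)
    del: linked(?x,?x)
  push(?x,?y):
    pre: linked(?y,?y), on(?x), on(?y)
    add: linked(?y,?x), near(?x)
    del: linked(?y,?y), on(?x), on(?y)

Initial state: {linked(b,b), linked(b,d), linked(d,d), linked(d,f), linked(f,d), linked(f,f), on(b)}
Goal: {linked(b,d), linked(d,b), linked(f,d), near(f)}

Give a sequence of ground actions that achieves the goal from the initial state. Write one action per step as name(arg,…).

1. drop(d)  →  {linked(b,b), linked(b,d), linked(d,f), linked(f,d), linked(f,f), near(d), on(b), on(d)}
2. free(d)  →  {linked(b,b), linked(b,d), linked(d,d), linked(d,f), linked(f,d), linked(f,f), near(d), on(b), on(d)}
3. drop(f)  →  {linked(b,b), linked(b,d), linked(d,d), linked(d,f), linked(f,d), near(d), near(f), on(b), on(d), on(f)}
4. push(b,d)  →  {linked(b,b), linked(b,d), linked(d,b), linked(d,f), linked(f,d), near(b), near(d), near(f), on(f)}

drop(d); free(d); drop(f); push(b,d)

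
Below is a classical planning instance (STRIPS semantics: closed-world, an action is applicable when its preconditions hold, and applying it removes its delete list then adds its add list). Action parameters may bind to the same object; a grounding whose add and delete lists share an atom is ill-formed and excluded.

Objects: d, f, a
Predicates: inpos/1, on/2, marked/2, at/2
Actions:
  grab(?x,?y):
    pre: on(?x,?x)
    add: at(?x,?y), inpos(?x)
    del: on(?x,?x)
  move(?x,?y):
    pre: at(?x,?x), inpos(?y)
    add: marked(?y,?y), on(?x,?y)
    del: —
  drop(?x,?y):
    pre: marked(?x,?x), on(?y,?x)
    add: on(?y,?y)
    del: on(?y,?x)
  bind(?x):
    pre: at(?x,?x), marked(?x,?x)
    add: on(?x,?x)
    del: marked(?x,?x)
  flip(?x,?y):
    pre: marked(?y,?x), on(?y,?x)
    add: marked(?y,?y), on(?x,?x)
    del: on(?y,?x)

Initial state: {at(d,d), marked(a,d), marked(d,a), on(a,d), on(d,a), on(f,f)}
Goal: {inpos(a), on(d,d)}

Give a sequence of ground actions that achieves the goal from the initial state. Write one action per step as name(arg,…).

1. flip(d,a)  →  {at(d,d), marked(a,a), marked(a,d), marked(d,a), on(d,a), on(d,d), on(f,f)}
2. flip(a,d)  →  {at(d,d), marked(a,a), marked(a,d), marked(d,a), marked(d,d), on(a,a), on(d,d), on(f,f)}
3. grab(a,d)  →  {at(a,d), at(d,d), inpos(a), marked(a,a), marked(a,d), marked(d,a), marked(d,d), on(d,d), on(f,f)}

flip(d,a); flip(a,d); grab(a,d)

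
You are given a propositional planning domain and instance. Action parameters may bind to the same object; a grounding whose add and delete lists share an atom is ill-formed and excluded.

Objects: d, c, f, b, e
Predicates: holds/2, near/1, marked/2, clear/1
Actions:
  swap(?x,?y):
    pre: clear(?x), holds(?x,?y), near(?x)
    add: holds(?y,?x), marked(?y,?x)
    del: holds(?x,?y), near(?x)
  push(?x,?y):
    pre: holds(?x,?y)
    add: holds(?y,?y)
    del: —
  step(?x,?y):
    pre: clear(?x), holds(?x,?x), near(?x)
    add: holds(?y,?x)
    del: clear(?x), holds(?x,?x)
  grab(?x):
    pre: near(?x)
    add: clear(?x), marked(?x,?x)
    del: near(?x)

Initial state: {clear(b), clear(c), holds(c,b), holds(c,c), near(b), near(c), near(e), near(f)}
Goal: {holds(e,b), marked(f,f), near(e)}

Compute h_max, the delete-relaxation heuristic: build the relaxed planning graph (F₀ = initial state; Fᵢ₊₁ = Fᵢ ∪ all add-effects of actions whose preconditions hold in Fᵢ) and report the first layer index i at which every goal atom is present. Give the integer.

F0 = init (8 atoms)
F1 = F0 ∪ {clear(e), clear(f), holds(b,b), holds(b,c), holds(d,c), holds(e,c), holds(f,c), marked(b,b), marked(b,c), marked(c,c), marked(e,e), marked(f,f)}  (20 atoms)
F2 = F1 ∪ {holds(c,e), holds(c,f), holds(d,b), holds(e,b), holds(f,b), marked(c,b), marked(c,e), marked(c,f)}  (28 atoms)
goal ⊆ F2  ⇒  h_max = 2

2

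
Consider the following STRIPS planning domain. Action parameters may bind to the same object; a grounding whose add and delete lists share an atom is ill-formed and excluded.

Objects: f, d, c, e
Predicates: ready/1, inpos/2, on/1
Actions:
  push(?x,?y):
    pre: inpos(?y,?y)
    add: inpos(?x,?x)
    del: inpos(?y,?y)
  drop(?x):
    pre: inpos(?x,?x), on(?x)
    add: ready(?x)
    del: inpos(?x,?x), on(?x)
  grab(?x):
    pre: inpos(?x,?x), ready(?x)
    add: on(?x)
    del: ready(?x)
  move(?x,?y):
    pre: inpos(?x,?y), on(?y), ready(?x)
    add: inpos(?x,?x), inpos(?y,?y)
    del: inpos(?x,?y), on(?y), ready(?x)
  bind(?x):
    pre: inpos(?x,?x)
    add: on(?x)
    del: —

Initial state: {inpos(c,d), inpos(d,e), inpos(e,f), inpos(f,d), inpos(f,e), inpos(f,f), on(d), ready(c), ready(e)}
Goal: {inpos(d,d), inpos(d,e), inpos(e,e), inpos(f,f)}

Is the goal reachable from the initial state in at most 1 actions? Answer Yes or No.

1. move(c,d)  →  {inpos(c,c), inpos(d,d), inpos(d,e), inpos(e,f), inpos(f,d), inpos(f,e), inpos(f,f), ready(e)}
2. push(e,c)  →  {inpos(d,d), inpos(d,e), inpos(e,e), inpos(e,f), inpos(f,d), inpos(f,e), inpos(f,f), ready(e)}
optimal plan length = 2; 2 > 1

No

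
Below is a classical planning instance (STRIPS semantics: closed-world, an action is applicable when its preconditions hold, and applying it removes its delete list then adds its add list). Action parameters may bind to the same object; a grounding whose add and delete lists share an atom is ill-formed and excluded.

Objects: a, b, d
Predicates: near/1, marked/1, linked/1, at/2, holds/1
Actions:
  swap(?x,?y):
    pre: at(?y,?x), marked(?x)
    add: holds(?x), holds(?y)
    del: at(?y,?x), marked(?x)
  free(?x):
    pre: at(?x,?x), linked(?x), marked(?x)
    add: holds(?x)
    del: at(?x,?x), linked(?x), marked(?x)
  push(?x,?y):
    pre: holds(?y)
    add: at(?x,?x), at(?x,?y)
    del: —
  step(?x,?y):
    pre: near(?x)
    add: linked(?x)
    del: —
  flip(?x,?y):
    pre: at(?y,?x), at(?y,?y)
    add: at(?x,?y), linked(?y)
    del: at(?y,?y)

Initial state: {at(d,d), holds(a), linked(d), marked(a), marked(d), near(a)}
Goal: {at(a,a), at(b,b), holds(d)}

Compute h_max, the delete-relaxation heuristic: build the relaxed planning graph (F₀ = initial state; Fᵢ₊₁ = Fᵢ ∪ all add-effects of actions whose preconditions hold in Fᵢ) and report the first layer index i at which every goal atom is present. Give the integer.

F0 = init (6 atoms)
F1 = F0 ∪ {at(a,a), at(b,a), at(b,b), at(d,a), holds(d), linked(a)}  (12 atoms)
goal ⊆ F1  ⇒  h_max = 1

1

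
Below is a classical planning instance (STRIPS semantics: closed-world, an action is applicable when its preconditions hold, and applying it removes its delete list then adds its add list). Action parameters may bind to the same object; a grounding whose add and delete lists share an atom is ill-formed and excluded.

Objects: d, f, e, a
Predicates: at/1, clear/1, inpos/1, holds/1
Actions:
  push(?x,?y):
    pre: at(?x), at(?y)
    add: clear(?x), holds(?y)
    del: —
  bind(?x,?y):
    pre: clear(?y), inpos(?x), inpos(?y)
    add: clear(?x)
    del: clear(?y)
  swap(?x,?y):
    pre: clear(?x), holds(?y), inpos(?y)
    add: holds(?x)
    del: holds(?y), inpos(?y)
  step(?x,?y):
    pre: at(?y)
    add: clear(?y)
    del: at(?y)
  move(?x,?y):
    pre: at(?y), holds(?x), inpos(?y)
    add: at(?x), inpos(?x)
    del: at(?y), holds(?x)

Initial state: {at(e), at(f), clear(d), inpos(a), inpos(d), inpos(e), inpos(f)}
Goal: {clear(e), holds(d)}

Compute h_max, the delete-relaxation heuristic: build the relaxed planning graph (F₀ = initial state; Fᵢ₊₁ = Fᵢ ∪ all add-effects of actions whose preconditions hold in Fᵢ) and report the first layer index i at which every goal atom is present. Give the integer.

F0 = init (7 atoms)
F1 = F0 ∪ {clear(a), clear(e), clear(f), holds(e), holds(f)}  (12 atoms)
F2 = F1 ∪ {holds(a), holds(d)}  (14 atoms)
goal ⊆ F2  ⇒  h_max = 2

2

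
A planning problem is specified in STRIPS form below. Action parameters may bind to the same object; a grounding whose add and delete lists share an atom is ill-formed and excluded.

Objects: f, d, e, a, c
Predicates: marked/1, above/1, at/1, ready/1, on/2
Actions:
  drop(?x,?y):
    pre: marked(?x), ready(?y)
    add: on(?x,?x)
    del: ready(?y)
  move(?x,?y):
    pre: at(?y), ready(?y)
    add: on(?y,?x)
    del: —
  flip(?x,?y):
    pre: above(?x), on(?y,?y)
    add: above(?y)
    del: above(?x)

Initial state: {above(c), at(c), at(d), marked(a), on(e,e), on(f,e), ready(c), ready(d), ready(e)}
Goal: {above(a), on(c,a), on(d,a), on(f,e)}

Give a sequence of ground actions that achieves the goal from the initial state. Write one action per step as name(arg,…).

drop(a,e); move(a,d); move(a,c); flip(c,a)

1. drop(a,e)  →  {above(c), at(c), at(d), marked(a), on(a,a), on(e,e), on(f,e), ready(c), ready(d)}
2. move(a,d)  →  {above(c), at(c), at(d), marked(a), on(a,a), on(d,a), on(e,e), on(f,e), ready(c), ready(d)}
3. move(a,c)  →  {above(c), at(c), at(d), marked(a), on(a,a), on(c,a), on(d,a), on(e,e), on(f,e), ready(c), ready(d)}
4. flip(c,a)  →  {above(a), at(c), at(d), marked(a), on(a,a), on(c,a), on(d,a), on(e,e), on(f,e), ready(c), ready(d)}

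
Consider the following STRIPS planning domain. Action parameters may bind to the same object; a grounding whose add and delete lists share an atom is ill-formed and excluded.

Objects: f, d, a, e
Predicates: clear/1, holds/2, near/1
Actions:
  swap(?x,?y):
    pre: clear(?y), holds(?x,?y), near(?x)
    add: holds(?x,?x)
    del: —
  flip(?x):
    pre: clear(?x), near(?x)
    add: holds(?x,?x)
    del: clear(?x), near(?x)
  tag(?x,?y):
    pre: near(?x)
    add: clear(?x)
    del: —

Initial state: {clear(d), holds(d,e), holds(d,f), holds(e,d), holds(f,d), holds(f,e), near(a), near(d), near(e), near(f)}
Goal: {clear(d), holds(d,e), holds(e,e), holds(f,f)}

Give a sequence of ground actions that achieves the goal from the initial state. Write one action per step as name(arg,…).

swap(f,d); swap(e,d)

1. swap(f,d)  →  {clear(d), holds(d,e), holds(d,f), holds(e,d), holds(f,d), holds(f,e), holds(f,f), near(a), near(d), near(e), near(f)}
2. swap(e,d)  →  {clear(d), holds(d,e), holds(d,f), holds(e,d), holds(e,e), holds(f,d), holds(f,e), holds(f,f), near(a), near(d), near(e), near(f)}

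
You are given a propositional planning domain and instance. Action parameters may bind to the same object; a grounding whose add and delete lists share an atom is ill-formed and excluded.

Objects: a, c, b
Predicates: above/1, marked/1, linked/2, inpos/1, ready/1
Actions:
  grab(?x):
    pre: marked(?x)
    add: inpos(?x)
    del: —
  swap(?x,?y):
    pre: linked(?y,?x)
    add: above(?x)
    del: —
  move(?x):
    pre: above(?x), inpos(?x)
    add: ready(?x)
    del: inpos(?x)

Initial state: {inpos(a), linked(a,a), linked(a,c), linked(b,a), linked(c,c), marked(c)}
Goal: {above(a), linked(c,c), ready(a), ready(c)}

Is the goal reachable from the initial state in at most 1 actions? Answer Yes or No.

No

1. grab(c)  →  {inpos(a), inpos(c), linked(a,a), linked(a,c), linked(b,a), linked(c,c), marked(c)}
2. swap(a,a)  →  {above(a), inpos(a), inpos(c), linked(a,a), linked(a,c), linked(b,a), linked(c,c), marked(c)}
3. swap(c,a)  →  {above(a), above(c), inpos(a), inpos(c), linked(a,a), linked(a,c), linked(b,a), linked(c,c), marked(c)}
4. move(a)  →  {above(a), above(c), inpos(c), linked(a,a), linked(a,c), linked(b,a), linked(c,c), marked(c), ready(a)}
5. move(c)  →  {above(a), above(c), linked(a,a), linked(a,c), linked(b,a), linked(c,c), marked(c), ready(a), ready(c)}
optimal plan length = 5; 5 > 1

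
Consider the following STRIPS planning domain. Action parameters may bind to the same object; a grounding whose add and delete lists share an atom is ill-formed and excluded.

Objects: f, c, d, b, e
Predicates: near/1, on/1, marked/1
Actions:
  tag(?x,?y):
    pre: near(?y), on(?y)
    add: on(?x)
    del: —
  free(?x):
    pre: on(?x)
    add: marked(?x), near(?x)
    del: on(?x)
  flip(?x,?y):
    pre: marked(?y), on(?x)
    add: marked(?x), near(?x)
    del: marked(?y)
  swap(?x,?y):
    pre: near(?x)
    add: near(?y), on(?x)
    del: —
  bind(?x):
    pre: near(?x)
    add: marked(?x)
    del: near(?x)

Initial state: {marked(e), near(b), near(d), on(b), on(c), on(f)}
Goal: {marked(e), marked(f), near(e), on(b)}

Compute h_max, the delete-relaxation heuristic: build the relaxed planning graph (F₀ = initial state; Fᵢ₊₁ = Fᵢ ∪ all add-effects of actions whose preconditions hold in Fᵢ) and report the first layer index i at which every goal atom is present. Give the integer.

F0 = init (6 atoms)
F1 = F0 ∪ {marked(b), marked(c), marked(d), marked(f), near(c), near(e), near(f), on(d), on(e)}  (15 atoms)
goal ⊆ F1  ⇒  h_max = 1

1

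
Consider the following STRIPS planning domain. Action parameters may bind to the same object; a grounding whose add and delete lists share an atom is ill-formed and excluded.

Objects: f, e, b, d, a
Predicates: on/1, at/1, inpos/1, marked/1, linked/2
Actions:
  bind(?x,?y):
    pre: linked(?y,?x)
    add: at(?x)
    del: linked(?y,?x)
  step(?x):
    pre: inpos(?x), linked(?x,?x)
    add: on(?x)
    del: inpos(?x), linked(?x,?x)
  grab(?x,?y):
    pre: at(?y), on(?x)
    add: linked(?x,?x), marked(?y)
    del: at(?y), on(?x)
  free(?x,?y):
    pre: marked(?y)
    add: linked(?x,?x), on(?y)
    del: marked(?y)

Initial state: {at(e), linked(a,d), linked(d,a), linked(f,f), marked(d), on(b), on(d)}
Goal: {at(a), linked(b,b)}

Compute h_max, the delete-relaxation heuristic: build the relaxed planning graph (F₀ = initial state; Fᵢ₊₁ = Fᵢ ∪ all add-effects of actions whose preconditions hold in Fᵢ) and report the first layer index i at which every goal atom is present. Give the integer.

F0 = init (7 atoms)
F1 = F0 ∪ {at(a), at(d), at(f), linked(a,a), linked(b,b), linked(d,d), linked(e,e), marked(e)}  (15 atoms)
goal ⊆ F1  ⇒  h_max = 1

1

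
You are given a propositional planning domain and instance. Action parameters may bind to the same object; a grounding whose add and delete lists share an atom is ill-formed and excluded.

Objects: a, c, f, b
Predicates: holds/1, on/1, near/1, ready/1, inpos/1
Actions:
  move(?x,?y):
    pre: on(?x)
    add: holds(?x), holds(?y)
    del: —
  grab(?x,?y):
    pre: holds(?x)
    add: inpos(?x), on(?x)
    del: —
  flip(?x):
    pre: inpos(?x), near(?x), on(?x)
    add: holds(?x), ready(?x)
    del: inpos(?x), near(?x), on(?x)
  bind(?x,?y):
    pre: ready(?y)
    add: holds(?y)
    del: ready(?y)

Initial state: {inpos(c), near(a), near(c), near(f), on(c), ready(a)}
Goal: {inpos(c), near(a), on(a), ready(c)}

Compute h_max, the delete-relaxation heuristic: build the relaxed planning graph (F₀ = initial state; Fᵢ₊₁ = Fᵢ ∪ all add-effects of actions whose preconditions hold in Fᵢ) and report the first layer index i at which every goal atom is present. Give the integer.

F0 = init (6 atoms)
F1 = F0 ∪ {holds(a), holds(b), holds(c), holds(f), ready(c)}  (11 atoms)
F2 = F1 ∪ {inpos(a), inpos(b), inpos(f), on(a), on(b), on(f)}  (17 atoms)
goal ⊆ F2  ⇒  h_max = 2

2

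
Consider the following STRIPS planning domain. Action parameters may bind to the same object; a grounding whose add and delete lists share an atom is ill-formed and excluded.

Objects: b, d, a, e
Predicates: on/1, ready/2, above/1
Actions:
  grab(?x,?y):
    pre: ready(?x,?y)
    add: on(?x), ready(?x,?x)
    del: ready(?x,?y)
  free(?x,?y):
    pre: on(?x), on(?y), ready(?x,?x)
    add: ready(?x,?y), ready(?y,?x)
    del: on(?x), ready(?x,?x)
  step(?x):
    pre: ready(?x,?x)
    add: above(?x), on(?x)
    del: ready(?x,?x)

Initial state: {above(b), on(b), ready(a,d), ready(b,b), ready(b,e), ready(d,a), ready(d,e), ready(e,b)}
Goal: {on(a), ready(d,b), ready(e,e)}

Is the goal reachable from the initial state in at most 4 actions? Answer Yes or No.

1. grab(d,a)  →  {above(b), on(b), on(d), ready(a,d), ready(b,b), ready(b,e), ready(d,d), ready(d,e), ready(e,b)}
2. grab(a,d)  →  {above(b), on(a), on(b), on(d), ready(a,a), ready(b,b), ready(b,e), ready(d,d), ready(d,e), ready(e,b)}
3. grab(e,b)  →  {above(b), on(a), on(b), on(d), on(e), ready(a,a), ready(b,b), ready(b,e), ready(d,d), ready(d,e), ready(e,e)}
4. free(b,d)  →  {above(b), on(a), on(d), on(e), ready(a,a), ready(b,d), ready(b,e), ready(d,b), ready(d,d), ready(d,e), ready(e,e)}
optimal plan length = 4; 4 ≤ 4

Yes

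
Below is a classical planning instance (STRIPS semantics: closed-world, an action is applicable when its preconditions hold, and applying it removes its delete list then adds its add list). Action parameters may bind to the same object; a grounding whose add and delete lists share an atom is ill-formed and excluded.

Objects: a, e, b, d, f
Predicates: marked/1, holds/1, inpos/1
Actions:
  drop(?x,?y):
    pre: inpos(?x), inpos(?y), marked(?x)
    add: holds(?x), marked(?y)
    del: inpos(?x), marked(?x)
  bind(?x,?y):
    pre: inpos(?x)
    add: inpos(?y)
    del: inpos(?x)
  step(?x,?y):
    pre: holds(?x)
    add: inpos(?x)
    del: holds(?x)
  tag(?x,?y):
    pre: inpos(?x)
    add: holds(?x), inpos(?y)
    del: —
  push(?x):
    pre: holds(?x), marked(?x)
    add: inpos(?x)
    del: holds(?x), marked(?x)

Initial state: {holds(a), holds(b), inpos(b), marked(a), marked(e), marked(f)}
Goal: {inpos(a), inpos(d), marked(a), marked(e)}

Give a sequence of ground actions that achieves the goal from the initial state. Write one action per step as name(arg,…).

1. bind(b,a)  →  {holds(a), holds(b), inpos(a), marked(a), marked(e), marked(f)}
2. tag(a,d)  →  {holds(a), holds(b), inpos(a), inpos(d), marked(a), marked(e), marked(f)}

bind(b,a); tag(a,d)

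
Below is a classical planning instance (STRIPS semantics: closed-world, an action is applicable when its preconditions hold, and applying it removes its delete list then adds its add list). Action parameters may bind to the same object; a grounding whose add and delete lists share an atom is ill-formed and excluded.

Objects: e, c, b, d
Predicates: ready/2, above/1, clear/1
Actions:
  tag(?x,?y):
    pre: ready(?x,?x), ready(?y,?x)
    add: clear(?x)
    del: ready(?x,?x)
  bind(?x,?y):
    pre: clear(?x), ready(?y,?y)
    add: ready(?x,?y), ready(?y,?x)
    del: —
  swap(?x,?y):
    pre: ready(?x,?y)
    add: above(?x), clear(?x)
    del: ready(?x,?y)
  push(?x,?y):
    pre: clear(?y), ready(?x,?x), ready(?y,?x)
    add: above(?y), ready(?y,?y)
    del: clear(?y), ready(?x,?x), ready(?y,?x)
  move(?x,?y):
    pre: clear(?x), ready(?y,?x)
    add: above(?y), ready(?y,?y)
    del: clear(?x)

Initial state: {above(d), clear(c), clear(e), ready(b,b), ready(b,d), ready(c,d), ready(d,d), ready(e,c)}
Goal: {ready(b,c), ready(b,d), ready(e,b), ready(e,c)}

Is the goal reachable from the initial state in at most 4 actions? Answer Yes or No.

Yes

1. bind(e,b)  →  {above(d), clear(c), clear(e), ready(b,b), ready(b,d), ready(b,e), ready(c,d), ready(d,d), ready(e,b), ready(e,c)}
2. bind(c,b)  →  {above(d), clear(c), clear(e), ready(b,b), ready(b,c), ready(b,d), ready(b,e), ready(c,b), ready(c,d), ready(d,d), ready(e,b), ready(e,c)}
optimal plan length = 2; 2 ≤ 4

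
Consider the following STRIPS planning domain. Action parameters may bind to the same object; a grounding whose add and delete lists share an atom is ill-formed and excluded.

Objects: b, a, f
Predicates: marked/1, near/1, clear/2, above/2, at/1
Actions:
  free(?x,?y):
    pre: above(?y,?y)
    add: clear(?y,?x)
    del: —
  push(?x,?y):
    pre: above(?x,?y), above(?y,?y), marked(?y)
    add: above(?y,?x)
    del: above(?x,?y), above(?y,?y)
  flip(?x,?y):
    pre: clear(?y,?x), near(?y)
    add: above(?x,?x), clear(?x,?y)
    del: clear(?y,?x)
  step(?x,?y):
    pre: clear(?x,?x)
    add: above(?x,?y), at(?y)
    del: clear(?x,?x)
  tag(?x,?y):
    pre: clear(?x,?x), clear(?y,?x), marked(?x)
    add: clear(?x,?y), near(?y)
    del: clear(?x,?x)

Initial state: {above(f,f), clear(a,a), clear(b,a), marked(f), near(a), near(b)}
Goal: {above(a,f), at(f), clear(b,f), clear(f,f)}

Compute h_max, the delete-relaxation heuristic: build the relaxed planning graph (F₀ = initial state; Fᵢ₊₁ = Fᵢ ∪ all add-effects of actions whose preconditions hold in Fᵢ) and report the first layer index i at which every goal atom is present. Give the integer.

3

F0 = init (6 atoms)
F1 = F0 ∪ {above(a,a), above(a,b), above(a,f), at(a), at(b), at(f), clear(a,b), clear(f,a), clear(f,b), clear(f,f)}  (16 atoms)
F2 = F1 ∪ {above(b,b), above(f,a), above(f,b), clear(a,f)}  (20 atoms)
F3 = F2 ∪ {clear(b,b), clear(b,f)}  (22 atoms)
goal ⊆ F3  ⇒  h_max = 3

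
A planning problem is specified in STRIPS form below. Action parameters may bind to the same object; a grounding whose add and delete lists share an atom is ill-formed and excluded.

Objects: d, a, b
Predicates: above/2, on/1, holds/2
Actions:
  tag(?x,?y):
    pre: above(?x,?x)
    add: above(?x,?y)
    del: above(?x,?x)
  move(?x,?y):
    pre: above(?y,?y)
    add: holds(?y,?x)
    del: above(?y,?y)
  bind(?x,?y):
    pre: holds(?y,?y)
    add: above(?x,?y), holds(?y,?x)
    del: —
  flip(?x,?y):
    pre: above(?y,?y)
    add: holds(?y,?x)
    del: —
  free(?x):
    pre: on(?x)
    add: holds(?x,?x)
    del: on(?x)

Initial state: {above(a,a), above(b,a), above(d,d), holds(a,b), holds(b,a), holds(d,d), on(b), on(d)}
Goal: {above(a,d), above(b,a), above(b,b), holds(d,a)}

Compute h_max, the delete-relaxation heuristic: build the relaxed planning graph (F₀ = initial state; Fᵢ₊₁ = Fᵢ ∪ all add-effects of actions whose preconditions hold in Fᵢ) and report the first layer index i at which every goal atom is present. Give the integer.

F0 = init (8 atoms)
F1 = F0 ∪ {above(a,b), above(a,d), above(b,d), above(d,a), above(d,b), holds(a,a), holds(a,d), holds(b,b), holds(d,a), holds(d,b)}  (18 atoms)
F2 = F1 ∪ {above(b,b), holds(b,d)}  (20 atoms)
goal ⊆ F2  ⇒  h_max = 2

2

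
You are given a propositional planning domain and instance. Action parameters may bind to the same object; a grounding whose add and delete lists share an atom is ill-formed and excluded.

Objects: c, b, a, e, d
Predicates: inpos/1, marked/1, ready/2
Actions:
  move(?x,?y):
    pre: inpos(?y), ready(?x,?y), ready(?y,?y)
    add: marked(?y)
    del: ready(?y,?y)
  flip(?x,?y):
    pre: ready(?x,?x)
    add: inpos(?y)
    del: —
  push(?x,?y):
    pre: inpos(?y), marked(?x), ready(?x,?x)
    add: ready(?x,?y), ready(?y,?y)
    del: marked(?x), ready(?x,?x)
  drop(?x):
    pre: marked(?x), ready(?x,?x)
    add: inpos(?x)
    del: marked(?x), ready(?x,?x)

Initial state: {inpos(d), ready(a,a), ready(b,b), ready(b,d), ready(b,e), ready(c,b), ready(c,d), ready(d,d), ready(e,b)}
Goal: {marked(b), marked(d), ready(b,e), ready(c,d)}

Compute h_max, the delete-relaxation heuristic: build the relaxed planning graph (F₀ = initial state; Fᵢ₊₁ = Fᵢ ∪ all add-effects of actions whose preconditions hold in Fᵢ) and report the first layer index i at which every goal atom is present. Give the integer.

F0 = init (9 atoms)
F1 = F0 ∪ {inpos(a), inpos(b), inpos(c), inpos(e), marked(d)}  (14 atoms)
F2 = F1 ∪ {marked(a), marked(b), ready(c,c), ready(d,a), ready(d,b), ready(d,c), ready(d,e), ready(e,e)}  (22 atoms)
goal ⊆ F2  ⇒  h_max = 2

2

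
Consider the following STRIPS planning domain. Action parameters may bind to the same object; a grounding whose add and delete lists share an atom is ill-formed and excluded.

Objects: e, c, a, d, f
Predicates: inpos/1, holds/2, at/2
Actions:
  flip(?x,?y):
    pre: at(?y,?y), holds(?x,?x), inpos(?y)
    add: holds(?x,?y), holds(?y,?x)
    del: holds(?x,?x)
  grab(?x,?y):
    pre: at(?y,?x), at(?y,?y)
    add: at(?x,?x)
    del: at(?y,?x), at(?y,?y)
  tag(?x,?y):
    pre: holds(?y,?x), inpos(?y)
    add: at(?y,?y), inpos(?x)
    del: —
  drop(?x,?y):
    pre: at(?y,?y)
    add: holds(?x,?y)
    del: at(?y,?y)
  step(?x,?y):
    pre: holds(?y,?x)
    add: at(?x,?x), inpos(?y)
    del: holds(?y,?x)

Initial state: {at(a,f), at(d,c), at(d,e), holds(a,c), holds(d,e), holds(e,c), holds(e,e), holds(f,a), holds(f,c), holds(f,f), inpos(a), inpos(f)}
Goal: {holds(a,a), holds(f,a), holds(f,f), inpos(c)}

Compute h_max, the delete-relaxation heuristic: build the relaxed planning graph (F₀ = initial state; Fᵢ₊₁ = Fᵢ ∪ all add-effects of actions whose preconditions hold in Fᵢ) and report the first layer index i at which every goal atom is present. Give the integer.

F0 = init (12 atoms)
F1 = F0 ∪ {at(a,a), at(c,c), at(e,e), at(f,f), inpos(c), inpos(d), inpos(e)}  (19 atoms)
F2 = F1 ∪ {at(d,d), holds(a,a), holds(a,e), holds(a,f), holds(c,a), holds(c,c), holds(c,e), holds(c,f), holds(d,a), holds(d,c), holds(d,f), holds(e,a), holds(e,f), holds(f,e)}  (33 atoms)
goal ⊆ F2  ⇒  h_max = 2

2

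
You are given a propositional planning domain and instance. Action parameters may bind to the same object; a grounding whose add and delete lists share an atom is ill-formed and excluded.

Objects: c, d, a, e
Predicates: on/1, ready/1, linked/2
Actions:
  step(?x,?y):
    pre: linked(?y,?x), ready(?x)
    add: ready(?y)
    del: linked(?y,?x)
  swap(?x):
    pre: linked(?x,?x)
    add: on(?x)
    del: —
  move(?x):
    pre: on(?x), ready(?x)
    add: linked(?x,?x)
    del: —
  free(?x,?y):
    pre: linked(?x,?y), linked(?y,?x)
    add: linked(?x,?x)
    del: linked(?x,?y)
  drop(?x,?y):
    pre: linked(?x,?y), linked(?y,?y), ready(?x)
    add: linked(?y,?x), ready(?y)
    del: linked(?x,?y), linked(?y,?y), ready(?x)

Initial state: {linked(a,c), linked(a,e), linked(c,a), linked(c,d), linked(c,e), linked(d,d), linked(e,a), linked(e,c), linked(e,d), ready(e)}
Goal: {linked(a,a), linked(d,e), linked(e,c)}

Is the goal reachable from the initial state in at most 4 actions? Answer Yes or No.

1. free(a,c)  →  {linked(a,a), linked(a,e), linked(c,a), linked(c,d), linked(c,e), linked(d,d), linked(e,a), linked(e,c), linked(e,d), ready(e)}
2. drop(e,d)  →  {linked(a,a), linked(a,e), linked(c,a), linked(c,d), linked(c,e), linked(d,e), linked(e,a), linked(e,c), ready(d)}
optimal plan length = 2; 2 ≤ 4

Yes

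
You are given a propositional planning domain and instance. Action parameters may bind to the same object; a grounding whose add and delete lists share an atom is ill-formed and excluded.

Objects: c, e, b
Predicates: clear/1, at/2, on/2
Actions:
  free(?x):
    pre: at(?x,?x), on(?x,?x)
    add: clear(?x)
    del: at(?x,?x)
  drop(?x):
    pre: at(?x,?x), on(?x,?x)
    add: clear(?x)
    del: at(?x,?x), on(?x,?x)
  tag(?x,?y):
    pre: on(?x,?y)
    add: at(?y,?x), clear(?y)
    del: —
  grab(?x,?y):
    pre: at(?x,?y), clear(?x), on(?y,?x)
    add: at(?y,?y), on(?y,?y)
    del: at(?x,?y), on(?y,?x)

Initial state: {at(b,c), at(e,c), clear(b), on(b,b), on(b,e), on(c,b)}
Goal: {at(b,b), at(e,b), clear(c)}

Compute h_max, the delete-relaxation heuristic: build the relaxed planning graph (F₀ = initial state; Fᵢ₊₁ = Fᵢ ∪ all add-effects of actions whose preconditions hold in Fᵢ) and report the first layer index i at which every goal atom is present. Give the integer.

F0 = init (6 atoms)
F1 = F0 ∪ {at(b,b), at(c,c), at(e,b), clear(e), on(c,c)}  (11 atoms)
F2 = F1 ∪ {clear(c)}  (12 atoms)
goal ⊆ F2  ⇒  h_max = 2

2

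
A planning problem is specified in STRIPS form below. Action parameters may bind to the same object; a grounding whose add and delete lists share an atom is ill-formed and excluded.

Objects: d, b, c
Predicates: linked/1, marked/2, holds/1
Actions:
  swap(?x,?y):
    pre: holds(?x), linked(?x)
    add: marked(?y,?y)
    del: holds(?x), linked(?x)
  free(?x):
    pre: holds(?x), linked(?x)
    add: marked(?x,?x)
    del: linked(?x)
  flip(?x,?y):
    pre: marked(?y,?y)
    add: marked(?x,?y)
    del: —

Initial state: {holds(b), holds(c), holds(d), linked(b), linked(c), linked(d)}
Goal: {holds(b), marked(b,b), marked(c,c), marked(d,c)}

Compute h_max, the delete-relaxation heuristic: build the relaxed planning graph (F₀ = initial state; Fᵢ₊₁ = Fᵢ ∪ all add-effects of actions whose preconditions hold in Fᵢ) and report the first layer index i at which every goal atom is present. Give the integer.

2

F0 = init (6 atoms)
F1 = F0 ∪ {marked(b,b), marked(c,c), marked(d,d)}  (9 atoms)
F2 = F1 ∪ {marked(b,c), marked(b,d), marked(c,b), marked(c,d), marked(d,b), marked(d,c)}  (15 atoms)
goal ⊆ F2  ⇒  h_max = 2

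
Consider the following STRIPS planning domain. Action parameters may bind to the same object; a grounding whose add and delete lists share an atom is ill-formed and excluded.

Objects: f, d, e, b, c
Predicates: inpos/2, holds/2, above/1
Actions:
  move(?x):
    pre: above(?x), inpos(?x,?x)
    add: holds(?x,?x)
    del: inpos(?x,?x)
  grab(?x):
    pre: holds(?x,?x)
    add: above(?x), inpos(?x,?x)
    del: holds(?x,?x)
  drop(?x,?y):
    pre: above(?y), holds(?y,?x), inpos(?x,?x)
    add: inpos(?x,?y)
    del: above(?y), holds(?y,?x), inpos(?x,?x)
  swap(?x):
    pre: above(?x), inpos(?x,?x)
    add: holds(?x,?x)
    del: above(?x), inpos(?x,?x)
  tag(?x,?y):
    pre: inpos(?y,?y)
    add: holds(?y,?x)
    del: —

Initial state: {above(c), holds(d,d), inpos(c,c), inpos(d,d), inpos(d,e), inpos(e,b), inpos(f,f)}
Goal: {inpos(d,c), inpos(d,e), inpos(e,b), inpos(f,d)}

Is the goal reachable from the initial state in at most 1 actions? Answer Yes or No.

No

1. grab(d)  →  {above(c), above(d), inpos(c,c), inpos(d,d), inpos(d,e), inpos(e,b), inpos(f,f)}
2. tag(f,d)  →  {above(c), above(d), holds(d,f), inpos(c,c), inpos(d,d), inpos(d,e), inpos(e,b), inpos(f,f)}
3. drop(f,d)  →  {above(c), inpos(c,c), inpos(d,d), inpos(d,e), inpos(e,b), inpos(f,d)}
4. tag(d,c)  →  {above(c), holds(c,d), inpos(c,c), inpos(d,d), inpos(d,e), inpos(e,b), inpos(f,d)}
5. drop(d,c)  →  {inpos(c,c), inpos(d,c), inpos(d,e), inpos(e,b), inpos(f,d)}
optimal plan length = 5; 5 > 1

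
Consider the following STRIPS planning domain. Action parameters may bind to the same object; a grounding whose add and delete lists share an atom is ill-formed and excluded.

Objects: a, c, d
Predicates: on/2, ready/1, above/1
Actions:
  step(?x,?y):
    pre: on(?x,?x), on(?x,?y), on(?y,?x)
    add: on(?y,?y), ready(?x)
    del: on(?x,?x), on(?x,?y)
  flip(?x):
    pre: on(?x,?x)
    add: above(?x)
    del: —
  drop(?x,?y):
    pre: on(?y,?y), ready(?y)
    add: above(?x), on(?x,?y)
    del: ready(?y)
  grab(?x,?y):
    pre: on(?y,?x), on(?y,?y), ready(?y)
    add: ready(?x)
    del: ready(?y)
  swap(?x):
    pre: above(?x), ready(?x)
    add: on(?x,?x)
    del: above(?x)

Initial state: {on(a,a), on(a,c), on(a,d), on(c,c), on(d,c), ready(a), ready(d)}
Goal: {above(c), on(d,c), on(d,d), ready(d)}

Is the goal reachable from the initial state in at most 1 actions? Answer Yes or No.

1. flip(c)  →  {above(c), on(a,a), on(a,c), on(a,d), on(c,c), on(d,c), ready(a), ready(d)}
2. drop(d,a)  →  {above(c), above(d), on(a,a), on(a,c), on(a,d), on(c,c), on(d,a), on(d,c), ready(d)}
3. step(a,d)  →  {above(c), above(d), on(a,c), on(c,c), on(d,a), on(d,c), on(d,d), ready(a), ready(d)}
optimal plan length = 3; 3 > 1

No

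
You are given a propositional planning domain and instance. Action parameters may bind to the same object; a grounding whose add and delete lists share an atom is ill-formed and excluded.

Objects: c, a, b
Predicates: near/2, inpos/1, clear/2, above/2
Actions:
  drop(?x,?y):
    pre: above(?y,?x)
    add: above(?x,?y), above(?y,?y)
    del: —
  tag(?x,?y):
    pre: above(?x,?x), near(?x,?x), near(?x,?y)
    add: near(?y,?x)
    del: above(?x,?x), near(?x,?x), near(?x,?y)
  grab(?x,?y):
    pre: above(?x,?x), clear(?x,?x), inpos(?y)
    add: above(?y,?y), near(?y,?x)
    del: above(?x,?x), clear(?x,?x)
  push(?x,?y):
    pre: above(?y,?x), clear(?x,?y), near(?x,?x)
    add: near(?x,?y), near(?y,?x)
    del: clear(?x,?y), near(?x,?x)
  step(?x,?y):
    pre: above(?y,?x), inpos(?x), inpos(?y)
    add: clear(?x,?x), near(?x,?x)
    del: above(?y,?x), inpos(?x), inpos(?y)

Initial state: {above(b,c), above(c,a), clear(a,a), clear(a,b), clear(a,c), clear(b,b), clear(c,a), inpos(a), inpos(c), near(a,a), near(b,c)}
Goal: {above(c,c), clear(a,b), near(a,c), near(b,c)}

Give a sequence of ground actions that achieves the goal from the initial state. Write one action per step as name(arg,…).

drop(a,c); push(a,c)

1. drop(a,c)  →  {above(a,c), above(b,c), above(c,a), above(c,c), clear(a,a), clear(a,b), clear(a,c), clear(b,b), clear(c,a), inpos(a), inpos(c), near(a,a), near(b,c)}
2. push(a,c)  →  {above(a,c), above(b,c), above(c,a), above(c,c), clear(a,a), clear(a,b), clear(b,b), clear(c,a), inpos(a), inpos(c), near(a,c), near(b,c), near(c,a)}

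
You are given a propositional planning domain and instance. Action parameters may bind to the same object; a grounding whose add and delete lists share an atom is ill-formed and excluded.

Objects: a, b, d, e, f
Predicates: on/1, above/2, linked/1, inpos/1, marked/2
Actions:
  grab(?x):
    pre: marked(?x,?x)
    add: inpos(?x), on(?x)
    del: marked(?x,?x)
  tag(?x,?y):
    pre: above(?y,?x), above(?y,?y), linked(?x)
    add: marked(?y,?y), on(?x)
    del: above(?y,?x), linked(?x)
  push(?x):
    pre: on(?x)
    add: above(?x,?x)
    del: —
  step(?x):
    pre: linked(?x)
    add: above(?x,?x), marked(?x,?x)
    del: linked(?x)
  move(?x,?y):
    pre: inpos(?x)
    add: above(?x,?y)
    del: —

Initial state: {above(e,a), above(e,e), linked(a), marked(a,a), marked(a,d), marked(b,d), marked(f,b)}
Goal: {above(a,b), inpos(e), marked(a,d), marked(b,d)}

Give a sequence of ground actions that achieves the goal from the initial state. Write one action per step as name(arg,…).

1. grab(a)  →  {above(e,a), above(e,e), inpos(a), linked(a), marked(a,d), marked(b,d), marked(f,b), on(a)}
2. tag(a,e)  →  {above(e,e), inpos(a), marked(a,d), marked(b,d), marked(e,e), marked(f,b), on(a)}
3. grab(e)  →  {above(e,e), inpos(a), inpos(e), marked(a,d), marked(b,d), marked(f,b), on(a), on(e)}
4. move(a,b)  →  {above(a,b), above(e,e), inpos(a), inpos(e), marked(a,d), marked(b,d), marked(f,b), on(a), on(e)}

grab(a); tag(a,e); grab(e); move(a,b)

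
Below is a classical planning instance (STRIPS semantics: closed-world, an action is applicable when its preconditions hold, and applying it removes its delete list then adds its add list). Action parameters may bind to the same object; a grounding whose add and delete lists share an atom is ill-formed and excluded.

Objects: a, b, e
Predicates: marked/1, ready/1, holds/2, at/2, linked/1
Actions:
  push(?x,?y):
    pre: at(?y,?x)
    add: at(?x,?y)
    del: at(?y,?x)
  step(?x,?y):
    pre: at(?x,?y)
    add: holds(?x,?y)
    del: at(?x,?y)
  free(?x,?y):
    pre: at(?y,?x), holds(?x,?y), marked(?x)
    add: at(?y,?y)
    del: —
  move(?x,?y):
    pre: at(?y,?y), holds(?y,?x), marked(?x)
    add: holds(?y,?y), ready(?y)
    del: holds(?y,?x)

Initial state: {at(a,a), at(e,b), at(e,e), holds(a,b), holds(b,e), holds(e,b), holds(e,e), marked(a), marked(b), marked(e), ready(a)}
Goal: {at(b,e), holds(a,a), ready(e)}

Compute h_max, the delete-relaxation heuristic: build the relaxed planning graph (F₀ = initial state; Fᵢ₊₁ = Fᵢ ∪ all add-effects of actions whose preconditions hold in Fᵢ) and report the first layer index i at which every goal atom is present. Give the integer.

1

F0 = init (11 atoms)
F1 = F0 ∪ {at(b,e), holds(a,a), ready(e)}  (14 atoms)
goal ⊆ F1  ⇒  h_max = 1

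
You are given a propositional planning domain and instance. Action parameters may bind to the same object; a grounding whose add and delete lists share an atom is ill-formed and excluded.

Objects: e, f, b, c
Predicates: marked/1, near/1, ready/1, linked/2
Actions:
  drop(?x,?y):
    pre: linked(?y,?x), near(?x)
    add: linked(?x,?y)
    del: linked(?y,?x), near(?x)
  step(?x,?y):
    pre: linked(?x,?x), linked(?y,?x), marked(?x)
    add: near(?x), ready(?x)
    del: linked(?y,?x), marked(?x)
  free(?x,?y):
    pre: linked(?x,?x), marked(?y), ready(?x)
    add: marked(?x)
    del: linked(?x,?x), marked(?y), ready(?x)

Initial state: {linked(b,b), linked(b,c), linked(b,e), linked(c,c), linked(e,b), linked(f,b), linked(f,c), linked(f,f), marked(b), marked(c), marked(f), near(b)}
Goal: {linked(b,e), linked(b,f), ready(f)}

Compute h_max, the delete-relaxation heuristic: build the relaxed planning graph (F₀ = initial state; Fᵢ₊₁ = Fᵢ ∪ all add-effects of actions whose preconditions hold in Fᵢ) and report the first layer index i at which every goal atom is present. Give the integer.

1

F0 = init (12 atoms)
F1 = F0 ∪ {linked(b,f), near(c), near(f), ready(b), ready(c), ready(f)}  (18 atoms)
goal ⊆ F1  ⇒  h_max = 1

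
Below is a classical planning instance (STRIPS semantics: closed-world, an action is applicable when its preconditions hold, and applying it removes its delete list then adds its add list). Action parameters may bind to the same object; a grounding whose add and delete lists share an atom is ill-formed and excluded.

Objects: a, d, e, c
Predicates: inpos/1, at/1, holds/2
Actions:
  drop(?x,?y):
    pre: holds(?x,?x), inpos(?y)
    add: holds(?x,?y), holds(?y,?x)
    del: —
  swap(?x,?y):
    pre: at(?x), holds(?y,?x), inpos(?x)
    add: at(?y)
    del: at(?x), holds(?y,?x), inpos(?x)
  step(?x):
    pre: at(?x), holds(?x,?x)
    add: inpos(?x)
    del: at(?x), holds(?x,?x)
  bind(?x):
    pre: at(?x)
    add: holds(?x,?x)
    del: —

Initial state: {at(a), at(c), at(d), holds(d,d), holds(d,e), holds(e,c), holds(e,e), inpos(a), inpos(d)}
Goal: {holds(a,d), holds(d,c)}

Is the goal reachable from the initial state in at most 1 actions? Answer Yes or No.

1. drop(d,a)  →  {at(a), at(c), at(d), holds(a,d), holds(d,a), holds(d,d), holds(d,e), holds(e,c), holds(e,e), inpos(a), inpos(d)}
2. bind(c)  →  {at(a), at(c), at(d), holds(a,d), holds(c,c), holds(d,a), holds(d,d), holds(d,e), holds(e,c), holds(e,e), inpos(a), inpos(d)}
3. drop(c,d)  →  {at(a), at(c), at(d), holds(a,d), holds(c,c), holds(c,d), holds(d,a), holds(d,c), holds(d,d), holds(d,e), holds(e,c), holds(e,e), inpos(a), inpos(d)}
optimal plan length = 3; 3 > 1

No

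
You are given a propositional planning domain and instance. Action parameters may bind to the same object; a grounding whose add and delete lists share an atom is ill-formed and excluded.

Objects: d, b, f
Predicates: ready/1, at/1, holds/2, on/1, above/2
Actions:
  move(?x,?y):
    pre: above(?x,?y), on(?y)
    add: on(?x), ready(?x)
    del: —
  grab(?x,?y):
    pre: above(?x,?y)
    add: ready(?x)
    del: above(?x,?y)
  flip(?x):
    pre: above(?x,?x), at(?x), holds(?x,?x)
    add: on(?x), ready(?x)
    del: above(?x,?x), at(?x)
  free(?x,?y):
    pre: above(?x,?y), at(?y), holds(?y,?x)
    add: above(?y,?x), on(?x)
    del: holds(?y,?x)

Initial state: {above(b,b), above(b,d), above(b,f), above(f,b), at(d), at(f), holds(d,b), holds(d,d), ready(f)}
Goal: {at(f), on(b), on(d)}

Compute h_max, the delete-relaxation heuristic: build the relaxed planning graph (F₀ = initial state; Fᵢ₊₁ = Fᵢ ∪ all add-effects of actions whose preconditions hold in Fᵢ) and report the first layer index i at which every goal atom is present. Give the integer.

F0 = init (9 atoms)
F1 = F0 ∪ {above(d,b), on(b), ready(b)}  (12 atoms)
F2 = F1 ∪ {on(d), on(f), ready(d)}  (15 atoms)
goal ⊆ F2  ⇒  h_max = 2

2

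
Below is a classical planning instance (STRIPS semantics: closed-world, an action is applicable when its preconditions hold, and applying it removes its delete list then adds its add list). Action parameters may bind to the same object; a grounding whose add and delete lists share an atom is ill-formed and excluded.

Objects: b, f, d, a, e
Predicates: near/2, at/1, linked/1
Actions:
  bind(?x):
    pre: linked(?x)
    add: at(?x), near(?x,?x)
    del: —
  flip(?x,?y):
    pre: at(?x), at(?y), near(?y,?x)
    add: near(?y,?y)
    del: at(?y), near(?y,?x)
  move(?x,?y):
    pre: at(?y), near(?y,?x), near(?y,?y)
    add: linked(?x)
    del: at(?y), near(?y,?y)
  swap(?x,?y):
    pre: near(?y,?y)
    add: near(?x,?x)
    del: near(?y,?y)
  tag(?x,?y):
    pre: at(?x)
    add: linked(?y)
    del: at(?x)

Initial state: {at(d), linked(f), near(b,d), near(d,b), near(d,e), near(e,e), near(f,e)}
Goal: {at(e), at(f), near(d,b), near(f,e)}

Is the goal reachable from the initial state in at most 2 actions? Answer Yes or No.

1. bind(f)  →  {at(d), at(f), linked(f), near(b,d), near(d,b), near(d,e), near(e,e), near(f,e), near(f,f)}
2. tag(d,e)  →  {at(f), linked(e), linked(f), near(b,d), near(d,b), near(d,e), near(e,e), near(f,e), near(f,f)}
3. bind(e)  →  {at(e), at(f), linked(e), linked(f), near(b,d), near(d,b), near(d,e), near(e,e), near(f,e), near(f,f)}
optimal plan length = 3; 3 > 2

No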